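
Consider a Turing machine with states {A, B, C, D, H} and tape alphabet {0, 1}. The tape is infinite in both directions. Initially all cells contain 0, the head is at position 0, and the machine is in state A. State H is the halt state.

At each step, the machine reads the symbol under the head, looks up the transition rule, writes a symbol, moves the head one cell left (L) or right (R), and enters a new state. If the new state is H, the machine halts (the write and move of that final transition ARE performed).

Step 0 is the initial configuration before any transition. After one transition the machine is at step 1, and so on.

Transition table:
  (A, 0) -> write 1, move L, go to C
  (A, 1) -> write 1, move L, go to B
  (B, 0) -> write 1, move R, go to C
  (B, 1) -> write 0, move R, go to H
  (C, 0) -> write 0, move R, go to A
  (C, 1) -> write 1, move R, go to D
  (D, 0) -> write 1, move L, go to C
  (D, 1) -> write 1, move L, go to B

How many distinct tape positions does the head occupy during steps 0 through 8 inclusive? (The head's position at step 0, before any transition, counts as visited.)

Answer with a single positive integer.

Step 1: in state A at pos 0, read 0 -> (A,0)->write 1,move L,goto C. Now: state=C, head=-1, tape[-2..1]=0010 (head:  ^)
Step 2: in state C at pos -1, read 0 -> (C,0)->write 0,move R,goto A. Now: state=A, head=0, tape[-2..1]=0010 (head:   ^)
Step 3: in state A at pos 0, read 1 -> (A,1)->write 1,move L,goto B. Now: state=B, head=-1, tape[-2..1]=0010 (head:  ^)
Step 4: in state B at pos -1, read 0 -> (B,0)->write 1,move R,goto C. Now: state=C, head=0, tape[-2..1]=0110 (head:   ^)
Step 5: in state C at pos 0, read 1 -> (C,1)->write 1,move R,goto D. Now: state=D, head=1, tape[-2..2]=01100 (head:    ^)
Step 6: in state D at pos 1, read 0 -> (D,0)->write 1,move L,goto C. Now: state=C, head=0, tape[-2..2]=01110 (head:   ^)
Step 7: in state C at pos 0, read 1 -> (C,1)->write 1,move R,goto D. Now: state=D, head=1, tape[-2..2]=01110 (head:    ^)
Step 8: in state D at pos 1, read 1 -> (D,1)->write 1,move L,goto B. Now: state=B, head=0, tape[-2..2]=01110 (head:   ^)
Head positions at steps 0..8: starting at 0, distinct positions visited = {-1, 0, 1} -> 3 position(s)

Answer: 3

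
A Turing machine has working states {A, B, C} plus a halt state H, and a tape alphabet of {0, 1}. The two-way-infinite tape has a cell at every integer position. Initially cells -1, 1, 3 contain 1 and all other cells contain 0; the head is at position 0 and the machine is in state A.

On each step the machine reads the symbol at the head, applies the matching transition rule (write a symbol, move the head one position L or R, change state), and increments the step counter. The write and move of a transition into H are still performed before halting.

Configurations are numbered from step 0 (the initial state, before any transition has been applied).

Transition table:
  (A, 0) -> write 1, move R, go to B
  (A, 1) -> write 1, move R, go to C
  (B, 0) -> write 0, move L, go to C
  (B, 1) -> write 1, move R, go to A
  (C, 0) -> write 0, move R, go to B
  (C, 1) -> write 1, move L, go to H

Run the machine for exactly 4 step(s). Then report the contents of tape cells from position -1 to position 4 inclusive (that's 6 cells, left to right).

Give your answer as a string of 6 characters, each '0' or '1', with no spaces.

Answer: 111110

Derivation:
Step 1: in state A at pos 0, read 0 -> (A,0)->write 1,move R,goto B. Now: state=B, head=1, tape[-2..4]=0111010 (head:    ^)
Step 2: in state B at pos 1, read 1 -> (B,1)->write 1,move R,goto A. Now: state=A, head=2, tape[-2..4]=0111010 (head:     ^)
Step 3: in state A at pos 2, read 0 -> (A,0)->write 1,move R,goto B. Now: state=B, head=3, tape[-2..4]=0111110 (head:      ^)
Step 4: in state B at pos 3, read 1 -> (B,1)->write 1,move R,goto A. Now: state=A, head=4, tape[-2..5]=01111100 (head:       ^)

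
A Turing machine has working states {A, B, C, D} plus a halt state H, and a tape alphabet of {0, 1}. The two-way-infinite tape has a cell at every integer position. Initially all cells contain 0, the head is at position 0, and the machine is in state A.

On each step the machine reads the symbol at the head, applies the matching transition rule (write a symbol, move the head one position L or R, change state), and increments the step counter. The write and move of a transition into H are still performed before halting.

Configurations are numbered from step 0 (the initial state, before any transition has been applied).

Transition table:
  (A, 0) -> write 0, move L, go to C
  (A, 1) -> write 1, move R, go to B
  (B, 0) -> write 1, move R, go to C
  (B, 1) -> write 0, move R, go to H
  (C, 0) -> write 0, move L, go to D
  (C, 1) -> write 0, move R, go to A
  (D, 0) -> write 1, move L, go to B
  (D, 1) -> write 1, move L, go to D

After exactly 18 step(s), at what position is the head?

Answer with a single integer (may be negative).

Step 1: in state A at pos 0, read 0 -> (A,0)->write 0,move L,goto C. Now: state=C, head=-1, tape[-2..1]=0000 (head:  ^)
Step 2: in state C at pos -1, read 0 -> (C,0)->write 0,move L,goto D. Now: state=D, head=-2, tape[-3..1]=00000 (head:  ^)
Step 3: in state D at pos -2, read 0 -> (D,0)->write 1,move L,goto B. Now: state=B, head=-3, tape[-4..1]=001000 (head:  ^)
Step 4: in state B at pos -3, read 0 -> (B,0)->write 1,move R,goto C. Now: state=C, head=-2, tape[-4..1]=011000 (head:   ^)
Step 5: in state C at pos -2, read 1 -> (C,1)->write 0,move R,goto A. Now: state=A, head=-1, tape[-4..1]=010000 (head:    ^)
Step 6: in state A at pos -1, read 0 -> (A,0)->write 0,move L,goto C. Now: state=C, head=-2, tape[-4..1]=010000 (head:   ^)
Step 7: in state C at pos -2, read 0 -> (C,0)->write 0,move L,goto D. Now: state=D, head=-3, tape[-4..1]=010000 (head:  ^)
Step 8: in state D at pos -3, read 1 -> (D,1)->write 1,move L,goto D. Now: state=D, head=-4, tape[-5..1]=0010000 (head:  ^)
Step 9: in state D at pos -4, read 0 -> (D,0)->write 1,move L,goto B. Now: state=B, head=-5, tape[-6..1]=00110000 (head:  ^)
Step 10: in state B at pos -5, read 0 -> (B,0)->write 1,move R,goto C. Now: state=C, head=-4, tape[-6..1]=01110000 (head:   ^)
Step 11: in state C at pos -4, read 1 -> (C,1)->write 0,move R,goto A. Now: state=A, head=-3, tape[-6..1]=01010000 (head:    ^)
Step 12: in state A at pos -3, read 1 -> (A,1)->write 1,move R,goto B. Now: state=B, head=-2, tape[-6..1]=01010000 (head:     ^)
Step 13: in state B at pos -2, read 0 -> (B,0)->write 1,move R,goto C. Now: state=C, head=-1, tape[-6..1]=01011000 (head:      ^)
Step 14: in state C at pos -1, read 0 -> (C,0)->write 0,move L,goto D. Now: state=D, head=-2, tape[-6..1]=01011000 (head:     ^)
Step 15: in state D at pos -2, read 1 -> (D,1)->write 1,move L,goto D. Now: state=D, head=-3, tape[-6..1]=01011000 (head:    ^)
Step 16: in state D at pos -3, read 1 -> (D,1)->write 1,move L,goto D. Now: state=D, head=-4, tape[-6..1]=01011000 (head:   ^)
Step 17: in state D at pos -4, read 0 -> (D,0)->write 1,move L,goto B. Now: state=B, head=-5, tape[-6..1]=01111000 (head:  ^)
Step 18: in state B at pos -5, read 1 -> (B,1)->write 0,move R,goto H. Now: state=H, head=-4, tape[-6..1]=00111000 (head:   ^)

Answer: -4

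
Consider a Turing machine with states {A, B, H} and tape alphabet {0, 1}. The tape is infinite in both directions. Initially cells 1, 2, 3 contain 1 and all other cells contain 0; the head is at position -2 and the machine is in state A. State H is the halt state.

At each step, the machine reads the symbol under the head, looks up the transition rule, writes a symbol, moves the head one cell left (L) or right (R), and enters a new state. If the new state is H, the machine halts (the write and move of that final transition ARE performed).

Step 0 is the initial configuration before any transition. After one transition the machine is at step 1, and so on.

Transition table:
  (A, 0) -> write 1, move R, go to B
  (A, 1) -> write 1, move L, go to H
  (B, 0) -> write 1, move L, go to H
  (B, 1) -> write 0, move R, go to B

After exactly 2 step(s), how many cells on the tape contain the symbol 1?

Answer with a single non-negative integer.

Step 1: in state A at pos -2, read 0 -> (A,0)->write 1,move R,goto B. Now: state=B, head=-1, tape[-3..4]=01001110 (head:   ^)
Step 2: in state B at pos -1, read 0 -> (B,0)->write 1,move L,goto H. Now: state=H, head=-2, tape[-3..4]=01101110 (head:  ^)
Cells containing 1 after step 2: {-2, -1, 1, 2, 3} -> 5 cell(s)

Answer: 5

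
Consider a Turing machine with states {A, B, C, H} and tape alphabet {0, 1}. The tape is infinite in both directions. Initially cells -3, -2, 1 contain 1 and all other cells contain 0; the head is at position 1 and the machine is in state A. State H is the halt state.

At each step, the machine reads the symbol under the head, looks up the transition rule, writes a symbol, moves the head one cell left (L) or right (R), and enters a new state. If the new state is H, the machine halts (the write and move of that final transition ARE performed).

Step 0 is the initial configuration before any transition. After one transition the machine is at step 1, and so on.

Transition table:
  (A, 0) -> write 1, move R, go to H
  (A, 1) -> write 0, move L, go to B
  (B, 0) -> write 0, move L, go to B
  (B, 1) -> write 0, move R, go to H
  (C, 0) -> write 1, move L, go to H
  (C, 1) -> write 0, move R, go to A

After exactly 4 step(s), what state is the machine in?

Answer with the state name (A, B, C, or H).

Answer: H

Derivation:
Step 1: in state A at pos 1, read 1 -> (A,1)->write 0,move L,goto B. Now: state=B, head=0, tape[-4..2]=0110000 (head:     ^)
Step 2: in state B at pos 0, read 0 -> (B,0)->write 0,move L,goto B. Now: state=B, head=-1, tape[-4..2]=0110000 (head:    ^)
Step 3: in state B at pos -1, read 0 -> (B,0)->write 0,move L,goto B. Now: state=B, head=-2, tape[-4..2]=0110000 (head:   ^)
Step 4: in state B at pos -2, read 1 -> (B,1)->write 0,move R,goto H. Now: state=H, head=-1, tape[-4..2]=0100000 (head:    ^)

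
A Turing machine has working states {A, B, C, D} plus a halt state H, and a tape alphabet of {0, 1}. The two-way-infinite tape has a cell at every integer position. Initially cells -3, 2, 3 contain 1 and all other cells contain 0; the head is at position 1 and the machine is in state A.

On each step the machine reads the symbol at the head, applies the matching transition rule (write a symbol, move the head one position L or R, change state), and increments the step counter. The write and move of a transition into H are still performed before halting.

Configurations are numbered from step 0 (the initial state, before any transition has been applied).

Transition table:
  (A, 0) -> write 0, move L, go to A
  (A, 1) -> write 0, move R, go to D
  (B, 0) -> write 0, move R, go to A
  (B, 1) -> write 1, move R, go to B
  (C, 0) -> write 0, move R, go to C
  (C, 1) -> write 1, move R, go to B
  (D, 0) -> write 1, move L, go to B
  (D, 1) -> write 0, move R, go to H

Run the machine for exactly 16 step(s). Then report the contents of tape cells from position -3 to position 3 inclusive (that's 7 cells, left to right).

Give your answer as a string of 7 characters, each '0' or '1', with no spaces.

Answer: 0000111

Derivation:
Step 1: in state A at pos 1, read 0 -> (A,0)->write 0,move L,goto A. Now: state=A, head=0, tape[-4..4]=010000110 (head:     ^)
Step 2: in state A at pos 0, read 0 -> (A,0)->write 0,move L,goto A. Now: state=A, head=-1, tape[-4..4]=010000110 (head:    ^)
Step 3: in state A at pos -1, read 0 -> (A,0)->write 0,move L,goto A. Now: state=A, head=-2, tape[-4..4]=010000110 (head:   ^)
Step 4: in state A at pos -2, read 0 -> (A,0)->write 0,move L,goto A. Now: state=A, head=-3, tape[-4..4]=010000110 (head:  ^)
Step 5: in state A at pos -3, read 1 -> (A,1)->write 0,move R,goto D. Now: state=D, head=-2, tape[-4..4]=000000110 (head:   ^)
Step 6: in state D at pos -2, read 0 -> (D,0)->write 1,move L,goto B. Now: state=B, head=-3, tape[-4..4]=001000110 (head:  ^)
Step 7: in state B at pos -3, read 0 -> (B,0)->write 0,move R,goto A. Now: state=A, head=-2, tape[-4..4]=001000110 (head:   ^)
Step 8: in state A at pos -2, read 1 -> (A,1)->write 0,move R,goto D. Now: state=D, head=-1, tape[-4..4]=000000110 (head:    ^)
Step 9: in state D at pos -1, read 0 -> (D,0)->write 1,move L,goto B. Now: state=B, head=-2, tape[-4..4]=000100110 (head:   ^)
Step 10: in state B at pos -2, read 0 -> (B,0)->write 0,move R,goto A. Now: state=A, head=-1, tape[-4..4]=000100110 (head:    ^)
Step 11: in state A at pos -1, read 1 -> (A,1)->write 0,move R,goto D. Now: state=D, head=0, tape[-4..4]=000000110 (head:     ^)
Step 12: in state D at pos 0, read 0 -> (D,0)->write 1,move L,goto B. Now: state=B, head=-1, tape[-4..4]=000010110 (head:    ^)
Step 13: in state B at pos -1, read 0 -> (B,0)->write 0,move R,goto A. Now: state=A, head=0, tape[-4..4]=000010110 (head:     ^)
Step 14: in state A at pos 0, read 1 -> (A,1)->write 0,move R,goto D. Now: state=D, head=1, tape[-4..4]=000000110 (head:      ^)
Step 15: in state D at pos 1, read 0 -> (D,0)->write 1,move L,goto B. Now: state=B, head=0, tape[-4..4]=000001110 (head:     ^)
Step 16: in state B at pos 0, read 0 -> (B,0)->write 0,move R,goto A. Now: state=A, head=1, tape[-4..4]=000001110 (head:      ^)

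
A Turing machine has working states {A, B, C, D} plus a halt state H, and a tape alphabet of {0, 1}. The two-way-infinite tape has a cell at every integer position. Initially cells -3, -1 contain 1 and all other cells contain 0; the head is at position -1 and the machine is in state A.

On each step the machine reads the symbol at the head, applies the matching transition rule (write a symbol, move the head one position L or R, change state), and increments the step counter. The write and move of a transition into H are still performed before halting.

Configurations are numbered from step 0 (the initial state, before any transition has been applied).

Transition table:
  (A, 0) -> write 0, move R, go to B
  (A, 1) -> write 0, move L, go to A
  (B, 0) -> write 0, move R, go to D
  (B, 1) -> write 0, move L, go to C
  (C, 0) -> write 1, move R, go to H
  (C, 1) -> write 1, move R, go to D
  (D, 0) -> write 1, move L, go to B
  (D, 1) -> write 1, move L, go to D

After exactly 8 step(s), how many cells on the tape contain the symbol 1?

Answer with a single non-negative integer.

Step 1: in state A at pos -1, read 1 -> (A,1)->write 0,move L,goto A. Now: state=A, head=-2, tape[-4..0]=01000 (head:   ^)
Step 2: in state A at pos -2, read 0 -> (A,0)->write 0,move R,goto B. Now: state=B, head=-1, tape[-4..0]=01000 (head:    ^)
Step 3: in state B at pos -1, read 0 -> (B,0)->write 0,move R,goto D. Now: state=D, head=0, tape[-4..1]=010000 (head:     ^)
Step 4: in state D at pos 0, read 0 -> (D,0)->write 1,move L,goto B. Now: state=B, head=-1, tape[-4..1]=010010 (head:    ^)
Step 5: in state B at pos -1, read 0 -> (B,0)->write 0,move R,goto D. Now: state=D, head=0, tape[-4..1]=010010 (head:     ^)
Step 6: in state D at pos 0, read 1 -> (D,1)->write 1,move L,goto D. Now: state=D, head=-1, tape[-4..1]=010010 (head:    ^)
Step 7: in state D at pos -1, read 0 -> (D,0)->write 1,move L,goto B. Now: state=B, head=-2, tape[-4..1]=010110 (head:   ^)
Step 8: in state B at pos -2, read 0 -> (B,0)->write 0,move R,goto D. Now: state=D, head=-1, tape[-4..1]=010110 (head:    ^)
Cells containing 1 after step 8: {-3, -1, 0} -> 3 cell(s)

Answer: 3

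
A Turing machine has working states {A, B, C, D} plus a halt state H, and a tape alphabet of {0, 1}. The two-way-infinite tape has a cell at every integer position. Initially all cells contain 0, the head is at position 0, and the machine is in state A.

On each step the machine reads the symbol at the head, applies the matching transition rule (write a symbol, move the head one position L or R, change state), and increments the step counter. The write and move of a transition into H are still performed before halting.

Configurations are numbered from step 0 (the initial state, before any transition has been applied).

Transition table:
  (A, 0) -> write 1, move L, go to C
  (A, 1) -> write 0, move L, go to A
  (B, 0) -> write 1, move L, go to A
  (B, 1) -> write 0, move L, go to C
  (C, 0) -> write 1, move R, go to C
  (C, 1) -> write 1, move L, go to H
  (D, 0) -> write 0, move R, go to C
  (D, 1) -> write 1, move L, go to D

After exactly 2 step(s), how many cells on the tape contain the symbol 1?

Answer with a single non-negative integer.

Answer: 2

Derivation:
Step 1: in state A at pos 0, read 0 -> (A,0)->write 1,move L,goto C. Now: state=C, head=-1, tape[-2..1]=0010 (head:  ^)
Step 2: in state C at pos -1, read 0 -> (C,0)->write 1,move R,goto C. Now: state=C, head=0, tape[-2..1]=0110 (head:   ^)
Cells containing 1 after step 2: {-1, 0} -> 2 cell(s)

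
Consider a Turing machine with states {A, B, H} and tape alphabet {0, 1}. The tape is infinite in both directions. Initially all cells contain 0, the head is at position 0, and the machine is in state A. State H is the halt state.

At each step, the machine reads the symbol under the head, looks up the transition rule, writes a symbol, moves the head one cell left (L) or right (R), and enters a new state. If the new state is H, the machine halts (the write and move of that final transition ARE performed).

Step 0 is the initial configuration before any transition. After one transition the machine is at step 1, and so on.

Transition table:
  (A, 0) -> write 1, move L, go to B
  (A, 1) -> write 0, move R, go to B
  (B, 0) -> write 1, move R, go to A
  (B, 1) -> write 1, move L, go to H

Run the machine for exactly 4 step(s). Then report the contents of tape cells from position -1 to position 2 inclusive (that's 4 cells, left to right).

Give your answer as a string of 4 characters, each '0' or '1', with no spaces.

Answer: 1010

Derivation:
Step 1: in state A at pos 0, read 0 -> (A,0)->write 1,move L,goto B. Now: state=B, head=-1, tape[-2..1]=0010 (head:  ^)
Step 2: in state B at pos -1, read 0 -> (B,0)->write 1,move R,goto A. Now: state=A, head=0, tape[-2..1]=0110 (head:   ^)
Step 3: in state A at pos 0, read 1 -> (A,1)->write 0,move R,goto B. Now: state=B, head=1, tape[-2..2]=01000 (head:    ^)
Step 4: in state B at pos 1, read 0 -> (B,0)->write 1,move R,goto A. Now: state=A, head=2, tape[-2..3]=010100 (head:     ^)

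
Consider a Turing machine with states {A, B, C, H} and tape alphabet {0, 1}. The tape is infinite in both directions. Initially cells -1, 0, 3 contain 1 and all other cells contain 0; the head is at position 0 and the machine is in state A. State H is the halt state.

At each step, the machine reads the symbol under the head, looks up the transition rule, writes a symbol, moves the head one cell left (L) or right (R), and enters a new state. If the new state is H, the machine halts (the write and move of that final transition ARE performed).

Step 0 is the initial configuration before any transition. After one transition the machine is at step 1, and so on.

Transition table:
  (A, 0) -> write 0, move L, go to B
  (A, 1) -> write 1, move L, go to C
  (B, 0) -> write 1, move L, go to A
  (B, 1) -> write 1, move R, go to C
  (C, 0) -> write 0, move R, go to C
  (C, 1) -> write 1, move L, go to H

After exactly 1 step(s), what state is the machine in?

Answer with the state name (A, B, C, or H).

Step 1: in state A at pos 0, read 1 -> (A,1)->write 1,move L,goto C. Now: state=C, head=-1, tape[-2..4]=0110010 (head:  ^)

Answer: C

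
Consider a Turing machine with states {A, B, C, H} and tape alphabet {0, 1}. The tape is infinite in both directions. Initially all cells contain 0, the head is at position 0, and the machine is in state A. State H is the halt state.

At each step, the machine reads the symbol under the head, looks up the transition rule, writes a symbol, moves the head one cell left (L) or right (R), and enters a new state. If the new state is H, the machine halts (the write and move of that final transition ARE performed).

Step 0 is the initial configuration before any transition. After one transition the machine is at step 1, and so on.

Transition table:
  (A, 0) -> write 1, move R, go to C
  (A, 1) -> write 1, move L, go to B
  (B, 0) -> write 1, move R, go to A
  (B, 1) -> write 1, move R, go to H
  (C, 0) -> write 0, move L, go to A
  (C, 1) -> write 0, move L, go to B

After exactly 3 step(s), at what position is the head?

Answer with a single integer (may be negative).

Step 1: in state A at pos 0, read 0 -> (A,0)->write 1,move R,goto C. Now: state=C, head=1, tape[-1..2]=0100 (head:   ^)
Step 2: in state C at pos 1, read 0 -> (C,0)->write 0,move L,goto A. Now: state=A, head=0, tape[-1..2]=0100 (head:  ^)
Step 3: in state A at pos 0, read 1 -> (A,1)->write 1,move L,goto B. Now: state=B, head=-1, tape[-2..2]=00100 (head:  ^)

Answer: -1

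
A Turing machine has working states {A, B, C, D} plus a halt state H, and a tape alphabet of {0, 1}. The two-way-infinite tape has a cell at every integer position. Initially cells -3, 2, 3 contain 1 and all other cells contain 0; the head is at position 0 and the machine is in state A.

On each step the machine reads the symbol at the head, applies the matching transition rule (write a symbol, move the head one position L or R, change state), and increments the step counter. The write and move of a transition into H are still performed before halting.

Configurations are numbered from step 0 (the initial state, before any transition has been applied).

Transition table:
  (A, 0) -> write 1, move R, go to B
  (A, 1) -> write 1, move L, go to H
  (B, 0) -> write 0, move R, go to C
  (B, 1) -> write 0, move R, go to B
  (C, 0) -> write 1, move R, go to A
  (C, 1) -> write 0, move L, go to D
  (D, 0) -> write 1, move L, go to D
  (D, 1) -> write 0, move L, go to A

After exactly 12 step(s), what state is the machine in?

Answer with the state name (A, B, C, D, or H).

Answer: C

Derivation:
Step 1: in state A at pos 0, read 0 -> (A,0)->write 1,move R,goto B. Now: state=B, head=1, tape[-4..4]=010010110 (head:      ^)
Step 2: in state B at pos 1, read 0 -> (B,0)->write 0,move R,goto C. Now: state=C, head=2, tape[-4..4]=010010110 (head:       ^)
Step 3: in state C at pos 2, read 1 -> (C,1)->write 0,move L,goto D. Now: state=D, head=1, tape[-4..4]=010010010 (head:      ^)
Step 4: in state D at pos 1, read 0 -> (D,0)->write 1,move L,goto D. Now: state=D, head=0, tape[-4..4]=010011010 (head:     ^)
Step 5: in state D at pos 0, read 1 -> (D,1)->write 0,move L,goto A. Now: state=A, head=-1, tape[-4..4]=010001010 (head:    ^)
Step 6: in state A at pos -1, read 0 -> (A,0)->write 1,move R,goto B. Now: state=B, head=0, tape[-4..4]=010101010 (head:     ^)
Step 7: in state B at pos 0, read 0 -> (B,0)->write 0,move R,goto C. Now: state=C, head=1, tape[-4..4]=010101010 (head:      ^)
Step 8: in state C at pos 1, read 1 -> (C,1)->write 0,move L,goto D. Now: state=D, head=0, tape[-4..4]=010100010 (head:     ^)
Step 9: in state D at pos 0, read 0 -> (D,0)->write 1,move L,goto D. Now: state=D, head=-1, tape[-4..4]=010110010 (head:    ^)
Step 10: in state D at pos -1, read 1 -> (D,1)->write 0,move L,goto A. Now: state=A, head=-2, tape[-4..4]=010010010 (head:   ^)
Step 11: in state A at pos -2, read 0 -> (A,0)->write 1,move R,goto B. Now: state=B, head=-1, tape[-4..4]=011010010 (head:    ^)
Step 12: in state B at pos -1, read 0 -> (B,0)->write 0,move R,goto C. Now: state=C, head=0, tape[-4..4]=011010010 (head:     ^)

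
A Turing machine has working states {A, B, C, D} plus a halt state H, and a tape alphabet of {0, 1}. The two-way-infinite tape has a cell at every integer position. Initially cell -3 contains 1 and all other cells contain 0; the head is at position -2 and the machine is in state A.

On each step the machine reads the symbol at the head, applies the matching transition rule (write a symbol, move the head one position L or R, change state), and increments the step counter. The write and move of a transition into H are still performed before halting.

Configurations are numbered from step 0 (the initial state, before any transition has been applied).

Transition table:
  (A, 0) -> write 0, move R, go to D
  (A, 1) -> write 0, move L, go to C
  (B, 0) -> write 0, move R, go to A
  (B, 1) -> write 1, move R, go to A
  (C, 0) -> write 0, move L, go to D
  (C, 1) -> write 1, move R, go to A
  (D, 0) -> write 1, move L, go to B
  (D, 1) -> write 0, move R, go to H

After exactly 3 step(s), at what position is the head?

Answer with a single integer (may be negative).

Step 1: in state A at pos -2, read 0 -> (A,0)->write 0,move R,goto D. Now: state=D, head=-1, tape[-4..0]=01000 (head:    ^)
Step 2: in state D at pos -1, read 0 -> (D,0)->write 1,move L,goto B. Now: state=B, head=-2, tape[-4..0]=01010 (head:   ^)
Step 3: in state B at pos -2, read 0 -> (B,0)->write 0,move R,goto A. Now: state=A, head=-1, tape[-4..0]=01010 (head:    ^)

Answer: -1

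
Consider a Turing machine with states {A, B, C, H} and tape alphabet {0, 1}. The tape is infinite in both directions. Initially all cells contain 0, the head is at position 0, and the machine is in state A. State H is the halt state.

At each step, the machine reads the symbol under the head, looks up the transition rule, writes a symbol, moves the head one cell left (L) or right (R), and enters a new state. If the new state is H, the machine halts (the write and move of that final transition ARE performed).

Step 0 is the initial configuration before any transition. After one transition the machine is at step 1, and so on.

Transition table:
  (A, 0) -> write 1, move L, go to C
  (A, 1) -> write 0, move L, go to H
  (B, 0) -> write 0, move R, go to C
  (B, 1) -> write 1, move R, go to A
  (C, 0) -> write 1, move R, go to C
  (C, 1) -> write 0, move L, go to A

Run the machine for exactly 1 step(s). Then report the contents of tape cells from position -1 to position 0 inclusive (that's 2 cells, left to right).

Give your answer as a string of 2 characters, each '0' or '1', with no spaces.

Answer: 01

Derivation:
Step 1: in state A at pos 0, read 0 -> (A,0)->write 1,move L,goto C. Now: state=C, head=-1, tape[-2..1]=0010 (head:  ^)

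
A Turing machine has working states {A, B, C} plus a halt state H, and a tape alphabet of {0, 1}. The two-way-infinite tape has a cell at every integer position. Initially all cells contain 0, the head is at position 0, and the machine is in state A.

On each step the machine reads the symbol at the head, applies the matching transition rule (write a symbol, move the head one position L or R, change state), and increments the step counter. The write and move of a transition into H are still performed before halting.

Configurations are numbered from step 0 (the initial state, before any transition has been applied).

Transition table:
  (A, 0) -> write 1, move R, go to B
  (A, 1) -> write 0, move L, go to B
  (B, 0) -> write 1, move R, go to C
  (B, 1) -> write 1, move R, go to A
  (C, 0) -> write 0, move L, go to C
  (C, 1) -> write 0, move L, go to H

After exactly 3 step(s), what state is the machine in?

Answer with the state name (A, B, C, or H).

Answer: C

Derivation:
Step 1: in state A at pos 0, read 0 -> (A,0)->write 1,move R,goto B. Now: state=B, head=1, tape[-1..2]=0100 (head:   ^)
Step 2: in state B at pos 1, read 0 -> (B,0)->write 1,move R,goto C. Now: state=C, head=2, tape[-1..3]=01100 (head:    ^)
Step 3: in state C at pos 2, read 0 -> (C,0)->write 0,move L,goto C. Now: state=C, head=1, tape[-1..3]=01100 (head:   ^)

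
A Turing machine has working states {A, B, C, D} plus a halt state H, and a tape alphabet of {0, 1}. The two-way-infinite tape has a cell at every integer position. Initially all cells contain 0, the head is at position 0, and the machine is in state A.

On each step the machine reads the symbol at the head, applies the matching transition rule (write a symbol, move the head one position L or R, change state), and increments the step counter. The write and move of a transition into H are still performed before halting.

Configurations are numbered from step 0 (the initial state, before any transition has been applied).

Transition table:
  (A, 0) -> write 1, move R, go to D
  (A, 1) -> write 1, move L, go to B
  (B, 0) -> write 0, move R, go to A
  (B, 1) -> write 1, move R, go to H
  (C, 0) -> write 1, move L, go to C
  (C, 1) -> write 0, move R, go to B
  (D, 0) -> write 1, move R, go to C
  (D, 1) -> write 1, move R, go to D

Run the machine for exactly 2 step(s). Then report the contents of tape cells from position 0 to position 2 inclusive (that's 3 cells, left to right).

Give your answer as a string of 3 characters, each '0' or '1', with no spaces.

Step 1: in state A at pos 0, read 0 -> (A,0)->write 1,move R,goto D. Now: state=D, head=1, tape[-1..2]=0100 (head:   ^)
Step 2: in state D at pos 1, read 0 -> (D,0)->write 1,move R,goto C. Now: state=C, head=2, tape[-1..3]=01100 (head:    ^)

Answer: 110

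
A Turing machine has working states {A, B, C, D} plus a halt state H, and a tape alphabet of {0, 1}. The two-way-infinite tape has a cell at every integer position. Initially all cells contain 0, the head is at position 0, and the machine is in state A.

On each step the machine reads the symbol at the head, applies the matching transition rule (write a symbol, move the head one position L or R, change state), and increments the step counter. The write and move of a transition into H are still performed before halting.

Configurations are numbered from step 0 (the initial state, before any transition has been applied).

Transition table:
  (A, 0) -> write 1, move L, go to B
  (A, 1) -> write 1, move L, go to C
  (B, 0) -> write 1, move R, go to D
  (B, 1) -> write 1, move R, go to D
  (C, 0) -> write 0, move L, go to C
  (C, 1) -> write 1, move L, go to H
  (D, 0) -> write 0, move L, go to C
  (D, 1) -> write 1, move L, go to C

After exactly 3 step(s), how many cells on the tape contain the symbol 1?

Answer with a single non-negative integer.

Answer: 2

Derivation:
Step 1: in state A at pos 0, read 0 -> (A,0)->write 1,move L,goto B. Now: state=B, head=-1, tape[-2..1]=0010 (head:  ^)
Step 2: in state B at pos -1, read 0 -> (B,0)->write 1,move R,goto D. Now: state=D, head=0, tape[-2..1]=0110 (head:   ^)
Step 3: in state D at pos 0, read 1 -> (D,1)->write 1,move L,goto C. Now: state=C, head=-1, tape[-2..1]=0110 (head:  ^)
Cells containing 1 after step 3: {-1, 0} -> 2 cell(s)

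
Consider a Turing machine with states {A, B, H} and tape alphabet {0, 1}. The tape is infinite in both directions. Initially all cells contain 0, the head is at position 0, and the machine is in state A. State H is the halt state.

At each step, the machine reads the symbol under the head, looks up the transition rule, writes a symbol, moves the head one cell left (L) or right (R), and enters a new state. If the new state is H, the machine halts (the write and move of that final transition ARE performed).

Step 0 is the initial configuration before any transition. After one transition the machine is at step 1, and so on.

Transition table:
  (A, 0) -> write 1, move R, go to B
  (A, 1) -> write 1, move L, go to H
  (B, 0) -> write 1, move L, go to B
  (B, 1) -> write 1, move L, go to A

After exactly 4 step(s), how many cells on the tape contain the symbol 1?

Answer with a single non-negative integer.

Step 1: in state A at pos 0, read 0 -> (A,0)->write 1,move R,goto B. Now: state=B, head=1, tape[-1..2]=0100 (head:   ^)
Step 2: in state B at pos 1, read 0 -> (B,0)->write 1,move L,goto B. Now: state=B, head=0, tape[-1..2]=0110 (head:  ^)
Step 3: in state B at pos 0, read 1 -> (B,1)->write 1,move L,goto A. Now: state=A, head=-1, tape[-2..2]=00110 (head:  ^)
Step 4: in state A at pos -1, read 0 -> (A,0)->write 1,move R,goto B. Now: state=B, head=0, tape[-2..2]=01110 (head:   ^)
Cells containing 1 after step 4: {-1, 0, 1} -> 3 cell(s)

Answer: 3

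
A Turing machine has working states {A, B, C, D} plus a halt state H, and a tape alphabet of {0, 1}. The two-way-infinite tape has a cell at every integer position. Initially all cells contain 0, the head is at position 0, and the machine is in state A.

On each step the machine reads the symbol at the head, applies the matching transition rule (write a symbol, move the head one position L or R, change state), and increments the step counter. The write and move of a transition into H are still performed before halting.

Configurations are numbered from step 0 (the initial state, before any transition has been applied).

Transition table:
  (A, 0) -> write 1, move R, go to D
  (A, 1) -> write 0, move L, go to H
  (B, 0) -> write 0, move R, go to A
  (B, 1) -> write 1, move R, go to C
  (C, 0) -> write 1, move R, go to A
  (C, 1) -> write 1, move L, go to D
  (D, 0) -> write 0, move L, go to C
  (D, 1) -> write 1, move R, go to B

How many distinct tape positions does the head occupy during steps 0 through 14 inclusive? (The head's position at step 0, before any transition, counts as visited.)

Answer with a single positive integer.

Answer: 6

Derivation:
Step 1: in state A at pos 0, read 0 -> (A,0)->write 1,move R,goto D. Now: state=D, head=1, tape[-1..2]=0100 (head:   ^)
Step 2: in state D at pos 1, read 0 -> (D,0)->write 0,move L,goto C. Now: state=C, head=0, tape[-1..2]=0100 (head:  ^)
Step 3: in state C at pos 0, read 1 -> (C,1)->write 1,move L,goto D. Now: state=D, head=-1, tape[-2..2]=00100 (head:  ^)
Step 4: in state D at pos -1, read 0 -> (D,0)->write 0,move L,goto C. Now: state=C, head=-2, tape[-3..2]=000100 (head:  ^)
Step 5: in state C at pos -2, read 0 -> (C,0)->write 1,move R,goto A. Now: state=A, head=-1, tape[-3..2]=010100 (head:   ^)
Step 6: in state A at pos -1, read 0 -> (A,0)->write 1,move R,goto D. Now: state=D, head=0, tape[-3..2]=011100 (head:    ^)
Step 7: in state D at pos 0, read 1 -> (D,1)->write 1,move R,goto B. Now: state=B, head=1, tape[-3..2]=011100 (head:     ^)
Step 8: in state B at pos 1, read 0 -> (B,0)->write 0,move R,goto A. Now: state=A, head=2, tape[-3..3]=0111000 (head:      ^)
Step 9: in state A at pos 2, read 0 -> (A,0)->write 1,move R,goto D. Now: state=D, head=3, tape[-3..4]=01110100 (head:       ^)
Step 10: in state D at pos 3, read 0 -> (D,0)->write 0,move L,goto C. Now: state=C, head=2, tape[-3..4]=01110100 (head:      ^)
Step 11: in state C at pos 2, read 1 -> (C,1)->write 1,move L,goto D. Now: state=D, head=1, tape[-3..4]=01110100 (head:     ^)
Step 12: in state D at pos 1, read 0 -> (D,0)->write 0,move L,goto C. Now: state=C, head=0, tape[-3..4]=01110100 (head:    ^)
Step 13: in state C at pos 0, read 1 -> (C,1)->write 1,move L,goto D. Now: state=D, head=-1, tape[-3..4]=01110100 (head:   ^)
Step 14: in state D at pos -1, read 1 -> (D,1)->write 1,move R,goto B. Now: state=B, head=0, tape[-3..4]=01110100 (head:    ^)
Head positions at steps 0..14: starting at 0, distinct positions visited = {-2, -1, 0, 1, 2, 3} -> 6 position(s)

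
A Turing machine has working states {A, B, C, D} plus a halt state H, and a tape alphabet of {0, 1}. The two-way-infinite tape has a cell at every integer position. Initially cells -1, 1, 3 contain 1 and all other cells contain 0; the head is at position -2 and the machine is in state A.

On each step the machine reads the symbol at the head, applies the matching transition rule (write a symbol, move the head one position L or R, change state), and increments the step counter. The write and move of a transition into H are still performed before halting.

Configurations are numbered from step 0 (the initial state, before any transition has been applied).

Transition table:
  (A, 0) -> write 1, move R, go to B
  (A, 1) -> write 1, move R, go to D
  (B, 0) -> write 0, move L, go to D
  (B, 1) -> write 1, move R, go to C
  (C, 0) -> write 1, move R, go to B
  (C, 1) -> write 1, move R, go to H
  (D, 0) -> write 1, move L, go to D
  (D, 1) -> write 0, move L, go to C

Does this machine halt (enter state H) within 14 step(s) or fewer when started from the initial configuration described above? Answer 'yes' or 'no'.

Answer: yes

Derivation:
Step 1: in state A at pos -2, read 0 -> (A,0)->write 1,move R,goto B. Now: state=B, head=-1, tape[-3..4]=01101010 (head:   ^)
Step 2: in state B at pos -1, read 1 -> (B,1)->write 1,move R,goto C. Now: state=C, head=0, tape[-3..4]=01101010 (head:    ^)
Step 3: in state C at pos 0, read 0 -> (C,0)->write 1,move R,goto B. Now: state=B, head=1, tape[-3..4]=01111010 (head:     ^)
Step 4: in state B at pos 1, read 1 -> (B,1)->write 1,move R,goto C. Now: state=C, head=2, tape[-3..4]=01111010 (head:      ^)
Step 5: in state C at pos 2, read 0 -> (C,0)->write 1,move R,goto B. Now: state=B, head=3, tape[-3..4]=01111110 (head:       ^)
Step 6: in state B at pos 3, read 1 -> (B,1)->write 1,move R,goto C. Now: state=C, head=4, tape[-3..5]=011111100 (head:        ^)
Step 7: in state C at pos 4, read 0 -> (C,0)->write 1,move R,goto B. Now: state=B, head=5, tape[-3..6]=0111111100 (head:         ^)
Step 8: in state B at pos 5, read 0 -> (B,0)->write 0,move L,goto D. Now: state=D, head=4, tape[-3..6]=0111111100 (head:        ^)
Step 9: in state D at pos 4, read 1 -> (D,1)->write 0,move L,goto C. Now: state=C, head=3, tape[-3..6]=0111111000 (head:       ^)
Step 10: in state C at pos 3, read 1 -> (C,1)->write 1,move R,goto H. Now: state=H, head=4, tape[-3..6]=0111111000 (head:        ^)
State H reached at step 10; 10 <= 14 -> yes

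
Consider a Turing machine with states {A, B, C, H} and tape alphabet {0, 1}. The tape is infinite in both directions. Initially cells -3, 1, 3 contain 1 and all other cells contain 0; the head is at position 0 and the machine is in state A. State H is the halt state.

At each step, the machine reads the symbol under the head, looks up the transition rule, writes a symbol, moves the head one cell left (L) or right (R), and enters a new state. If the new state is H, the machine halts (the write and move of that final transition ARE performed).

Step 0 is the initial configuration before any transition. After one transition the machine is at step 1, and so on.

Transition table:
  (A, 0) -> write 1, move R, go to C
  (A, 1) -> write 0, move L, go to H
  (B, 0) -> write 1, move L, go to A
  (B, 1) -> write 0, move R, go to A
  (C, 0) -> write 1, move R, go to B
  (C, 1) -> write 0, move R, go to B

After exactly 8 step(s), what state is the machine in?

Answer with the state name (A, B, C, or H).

Step 1: in state A at pos 0, read 0 -> (A,0)->write 1,move R,goto C. Now: state=C, head=1, tape[-4..4]=010011010 (head:      ^)
Step 2: in state C at pos 1, read 1 -> (C,1)->write 0,move R,goto B. Now: state=B, head=2, tape[-4..4]=010010010 (head:       ^)
Step 3: in state B at pos 2, read 0 -> (B,0)->write 1,move L,goto A. Now: state=A, head=1, tape[-4..4]=010010110 (head:      ^)
Step 4: in state A at pos 1, read 0 -> (A,0)->write 1,move R,goto C. Now: state=C, head=2, tape[-4..4]=010011110 (head:       ^)
Step 5: in state C at pos 2, read 1 -> (C,1)->write 0,move R,goto B. Now: state=B, head=3, tape[-4..4]=010011010 (head:        ^)
Step 6: in state B at pos 3, read 1 -> (B,1)->write 0,move R,goto A. Now: state=A, head=4, tape[-4..5]=0100110000 (head:         ^)
Step 7: in state A at pos 4, read 0 -> (A,0)->write 1,move R,goto C. Now: state=C, head=5, tape[-4..6]=01001100100 (head:          ^)
Step 8: in state C at pos 5, read 0 -> (C,0)->write 1,move R,goto B. Now: state=B, head=6, tape[-4..7]=010011001100 (head:           ^)

Answer: B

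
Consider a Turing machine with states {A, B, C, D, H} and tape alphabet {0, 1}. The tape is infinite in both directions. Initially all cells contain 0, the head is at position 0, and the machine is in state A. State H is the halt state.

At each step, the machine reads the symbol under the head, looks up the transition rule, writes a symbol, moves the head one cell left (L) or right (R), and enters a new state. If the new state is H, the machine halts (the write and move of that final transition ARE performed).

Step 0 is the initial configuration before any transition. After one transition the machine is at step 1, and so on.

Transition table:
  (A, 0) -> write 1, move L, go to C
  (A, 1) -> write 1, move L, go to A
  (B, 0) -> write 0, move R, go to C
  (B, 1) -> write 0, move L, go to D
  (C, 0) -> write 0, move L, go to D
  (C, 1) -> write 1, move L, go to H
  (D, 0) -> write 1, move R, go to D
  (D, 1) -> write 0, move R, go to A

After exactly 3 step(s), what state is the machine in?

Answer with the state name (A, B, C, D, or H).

Answer: D

Derivation:
Step 1: in state A at pos 0, read 0 -> (A,0)->write 1,move L,goto C. Now: state=C, head=-1, tape[-2..1]=0010 (head:  ^)
Step 2: in state C at pos -1, read 0 -> (C,0)->write 0,move L,goto D. Now: state=D, head=-2, tape[-3..1]=00010 (head:  ^)
Step 3: in state D at pos -2, read 0 -> (D,0)->write 1,move R,goto D. Now: state=D, head=-1, tape[-3..1]=01010 (head:   ^)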